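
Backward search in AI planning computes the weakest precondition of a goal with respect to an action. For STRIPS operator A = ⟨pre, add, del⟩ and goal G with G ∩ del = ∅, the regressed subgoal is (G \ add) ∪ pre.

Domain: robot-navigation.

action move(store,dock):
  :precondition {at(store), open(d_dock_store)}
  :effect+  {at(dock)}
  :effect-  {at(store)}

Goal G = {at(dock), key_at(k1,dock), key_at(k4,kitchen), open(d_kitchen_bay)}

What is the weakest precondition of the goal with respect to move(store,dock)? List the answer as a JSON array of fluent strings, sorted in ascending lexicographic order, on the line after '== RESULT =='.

Regress:
  G ∩ del = {}  (empty — regression defined)
  G \ add = {at(dock), key_at(k1,dock), key_at(k4,kitchen), open(d_kitchen_bay)} \ {at(dock)} = {key_at(k1,dock), key_at(k4,kitchen), open(d_kitchen_bay)}
  ∪ pre   = {key_at(k1,dock), key_at(k4,kitchen), open(d_kitchen_bay)} ∪ {at(store), open(d_dock_store)}
          = {at(store), key_at(k1,dock), key_at(k4,kitchen), open(d_dock_store), open(d_kitchen_bay)}

== RESULT ==
["at(store)", "key_at(k1,dock)", "key_at(k4,kitchen)", "open(d_dock_store)", "open(d_kitchen_bay)"]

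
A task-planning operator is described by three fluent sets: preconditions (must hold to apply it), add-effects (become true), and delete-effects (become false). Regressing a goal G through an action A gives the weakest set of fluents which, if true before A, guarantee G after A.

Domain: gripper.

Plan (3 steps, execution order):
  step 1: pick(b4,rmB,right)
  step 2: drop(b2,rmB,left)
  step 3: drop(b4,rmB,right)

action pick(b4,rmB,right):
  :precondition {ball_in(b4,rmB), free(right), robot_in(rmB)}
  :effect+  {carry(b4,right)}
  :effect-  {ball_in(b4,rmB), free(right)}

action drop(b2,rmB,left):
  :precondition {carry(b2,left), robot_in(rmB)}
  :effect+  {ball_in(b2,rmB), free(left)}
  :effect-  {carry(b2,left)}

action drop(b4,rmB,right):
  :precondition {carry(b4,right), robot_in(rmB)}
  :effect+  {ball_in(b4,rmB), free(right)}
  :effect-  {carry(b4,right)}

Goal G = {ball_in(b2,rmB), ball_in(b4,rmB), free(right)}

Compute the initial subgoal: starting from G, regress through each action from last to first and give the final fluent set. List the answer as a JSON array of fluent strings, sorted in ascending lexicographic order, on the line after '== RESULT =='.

Work backward from the goal:
  through step 3 (drop(b4,rmB,right)): drop {ball_in(b4,rmB), free(right)}, keep {ball_in(b2,rmB)}, require {carry(b4,right), robot_in(rmB)}
    → {ball_in(b2,rmB), carry(b4,right), robot_in(rmB)}
  through step 2 (drop(b2,rmB,left)): drop {ball_in(b2,rmB)}, keep {carry(b4,right), robot_in(rmB)}, require {carry(b2,left), robot_in(rmB)}
    → {carry(b2,left), carry(b4,right), robot_in(rmB)}
  through step 1 (pick(b4,rmB,right)): drop {carry(b4,right)}, keep {carry(b2,left), robot_in(rmB)}, require {ball_in(b4,rmB), free(right), robot_in(rmB)}
    → {ball_in(b4,rmB), carry(b2,left), free(right), robot_in(rmB)}

== RESULT ==
["ball_in(b4,rmB)", "carry(b2,left)", "free(right)", "robot_in(rmB)"]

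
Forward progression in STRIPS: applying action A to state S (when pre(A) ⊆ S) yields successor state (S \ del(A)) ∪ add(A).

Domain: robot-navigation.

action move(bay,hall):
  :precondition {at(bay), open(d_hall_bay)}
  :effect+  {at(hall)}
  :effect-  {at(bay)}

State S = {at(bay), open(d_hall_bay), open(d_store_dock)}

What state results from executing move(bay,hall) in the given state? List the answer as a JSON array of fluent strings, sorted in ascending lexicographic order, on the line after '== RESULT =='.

Compute (S \ del) ∪ add:
  pre ⊆ S: {at(bay), open(d_hall_bay)} ⊆ S  — applicable
  S \ del = {open(d_hall_bay), open(d_store_dock)}
  ∪ add   = {at(hall), open(d_hall_bay), open(d_store_dock)}

== RESULT ==
["at(hall)", "open(d_hall_bay)", "open(d_store_dock)"]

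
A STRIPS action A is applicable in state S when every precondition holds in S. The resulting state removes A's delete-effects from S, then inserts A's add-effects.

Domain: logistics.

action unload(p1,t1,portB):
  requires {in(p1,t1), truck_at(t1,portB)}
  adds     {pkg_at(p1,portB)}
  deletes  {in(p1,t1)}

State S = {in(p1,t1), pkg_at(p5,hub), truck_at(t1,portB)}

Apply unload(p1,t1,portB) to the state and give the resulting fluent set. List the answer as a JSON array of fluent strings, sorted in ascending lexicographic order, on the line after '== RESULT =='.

Compute (S \ del) ∪ add:
  pre ⊆ S: {in(p1,t1), truck_at(t1,portB)} ⊆ S  — applicable
  S \ del = {pkg_at(p5,hub), truck_at(t1,portB)}
  ∪ add   = {pkg_at(p1,portB), pkg_at(p5,hub), truck_at(t1,portB)}

== RESULT ==
["pkg_at(p1,portB)", "pkg_at(p5,hub)", "truck_at(t1,portB)"]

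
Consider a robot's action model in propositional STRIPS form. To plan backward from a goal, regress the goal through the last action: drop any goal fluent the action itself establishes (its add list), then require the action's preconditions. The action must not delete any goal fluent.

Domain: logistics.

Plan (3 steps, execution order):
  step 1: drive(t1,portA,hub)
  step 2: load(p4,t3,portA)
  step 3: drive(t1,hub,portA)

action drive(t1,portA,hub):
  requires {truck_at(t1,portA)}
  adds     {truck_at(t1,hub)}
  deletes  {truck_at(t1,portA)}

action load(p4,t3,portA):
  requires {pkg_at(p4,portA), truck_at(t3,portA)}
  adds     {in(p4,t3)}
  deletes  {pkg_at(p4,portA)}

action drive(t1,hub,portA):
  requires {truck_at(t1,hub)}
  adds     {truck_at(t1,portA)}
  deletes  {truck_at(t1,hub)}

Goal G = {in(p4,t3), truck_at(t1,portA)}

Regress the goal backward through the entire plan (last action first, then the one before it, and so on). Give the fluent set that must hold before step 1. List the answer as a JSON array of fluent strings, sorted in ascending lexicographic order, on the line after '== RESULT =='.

Work backward from the goal:
  through step 3 (drive(t1,hub,portA)): drop {truck_at(t1,portA)}, keep {in(p4,t3)}, require {truck_at(t1,hub)}
    → {in(p4,t3), truck_at(t1,hub)}
  through step 2 (load(p4,t3,portA)): drop {in(p4,t3)}, keep {truck_at(t1,hub)}, require {pkg_at(p4,portA), truck_at(t3,portA)}
    → {pkg_at(p4,portA), truck_at(t1,hub), truck_at(t3,portA)}
  through step 1 (drive(t1,portA,hub)): drop {truck_at(t1,hub)}, keep {pkg_at(p4,portA), truck_at(t3,portA)}, require {truck_at(t1,portA)}
    → {pkg_at(p4,portA), truck_at(t1,portA), truck_at(t3,portA)}

== RESULT ==
["pkg_at(p4,portA)", "truck_at(t1,portA)", "truck_at(t3,portA)"]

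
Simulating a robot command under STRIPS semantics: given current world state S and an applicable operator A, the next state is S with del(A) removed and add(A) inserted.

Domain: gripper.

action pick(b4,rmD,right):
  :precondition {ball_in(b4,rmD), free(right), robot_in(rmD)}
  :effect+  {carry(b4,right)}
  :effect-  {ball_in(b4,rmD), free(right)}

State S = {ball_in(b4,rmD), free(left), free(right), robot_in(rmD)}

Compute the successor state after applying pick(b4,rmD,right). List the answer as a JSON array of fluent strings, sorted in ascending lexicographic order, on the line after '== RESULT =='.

Compute (S \ del) ∪ add:
  pre ⊆ S: {ball_in(b4,rmD), free(right), robot_in(rmD)} ⊆ S  — applicable
  S \ del = {free(left), robot_in(rmD)}
  ∪ add   = {carry(b4,right), free(left), robot_in(rmD)}

== RESULT ==
["carry(b4,right)", "free(left)", "robot_in(rmD)"]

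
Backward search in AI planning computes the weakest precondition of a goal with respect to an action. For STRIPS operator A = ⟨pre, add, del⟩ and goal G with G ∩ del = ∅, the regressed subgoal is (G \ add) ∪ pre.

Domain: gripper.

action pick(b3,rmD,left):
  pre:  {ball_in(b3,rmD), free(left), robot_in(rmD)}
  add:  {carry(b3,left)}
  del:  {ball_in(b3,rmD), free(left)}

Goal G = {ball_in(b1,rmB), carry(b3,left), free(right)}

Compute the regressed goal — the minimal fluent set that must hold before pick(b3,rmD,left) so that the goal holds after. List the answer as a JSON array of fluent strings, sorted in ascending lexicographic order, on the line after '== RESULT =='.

Compute (G \ add) ∪ pre:
  G ∩ del = {}  (empty — regression defined)
  G \ add = {ball_in(b1,rmB), carry(b3,left), free(right)} \ {carry(b3,left)} = {ball_in(b1,rmB), free(right)}
  ∪ pre   = {ball_in(b1,rmB), free(right)} ∪ {ball_in(b3,rmD), free(left), robot_in(rmD)}
          = {ball_in(b1,rmB), ball_in(b3,rmD), free(left), free(right), robot_in(rmD)}

== RESULT ==
["ball_in(b1,rmB)", "ball_in(b3,rmD)", "free(left)", "free(right)", "robot_in(rmD)"]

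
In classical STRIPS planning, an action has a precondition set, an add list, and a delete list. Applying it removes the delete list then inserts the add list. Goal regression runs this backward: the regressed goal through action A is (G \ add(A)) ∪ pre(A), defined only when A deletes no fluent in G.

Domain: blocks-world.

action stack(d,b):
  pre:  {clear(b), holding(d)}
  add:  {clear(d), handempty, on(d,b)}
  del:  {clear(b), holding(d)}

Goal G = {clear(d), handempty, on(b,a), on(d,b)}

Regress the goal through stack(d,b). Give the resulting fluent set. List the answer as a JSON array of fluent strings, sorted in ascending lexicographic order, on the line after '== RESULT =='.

Regress:
  G ∩ del = {}  (empty — regression defined)
  G \ add = {clear(d), handempty, on(b,a), on(d,b)} \ {clear(d), handempty, on(d,b)} = {on(b,a)}
  ∪ pre   = {on(b,a)} ∪ {clear(b), holding(d)}
          = {clear(b), holding(d), on(b,a)}

== RESULT ==
["clear(b)", "holding(d)", "on(b,a)"]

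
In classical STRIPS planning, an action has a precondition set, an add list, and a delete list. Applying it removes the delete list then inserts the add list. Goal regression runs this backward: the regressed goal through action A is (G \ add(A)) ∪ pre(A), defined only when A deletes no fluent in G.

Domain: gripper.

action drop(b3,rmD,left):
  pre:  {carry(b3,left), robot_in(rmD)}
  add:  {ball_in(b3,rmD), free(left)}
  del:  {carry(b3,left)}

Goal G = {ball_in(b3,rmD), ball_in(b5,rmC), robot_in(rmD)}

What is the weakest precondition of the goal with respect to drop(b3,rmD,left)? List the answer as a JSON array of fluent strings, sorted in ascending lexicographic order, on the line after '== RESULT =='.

Compute (G \ add) ∪ pre:
  G ∩ del = {}  (empty — regression defined)
  G \ add = {ball_in(b3,rmD), ball_in(b5,rmC), robot_in(rmD)} \ {ball_in(b3,rmD), free(left)} = {ball_in(b5,rmC), robot_in(rmD)}
  ∪ pre   = {ball_in(b5,rmC), robot_in(rmD)} ∪ {carry(b3,left), robot_in(rmD)}
          = {ball_in(b5,rmC), carry(b3,left), robot_in(rmD)}

== RESULT ==
["ball_in(b5,rmC)", "carry(b3,left)", "robot_in(rmD)"]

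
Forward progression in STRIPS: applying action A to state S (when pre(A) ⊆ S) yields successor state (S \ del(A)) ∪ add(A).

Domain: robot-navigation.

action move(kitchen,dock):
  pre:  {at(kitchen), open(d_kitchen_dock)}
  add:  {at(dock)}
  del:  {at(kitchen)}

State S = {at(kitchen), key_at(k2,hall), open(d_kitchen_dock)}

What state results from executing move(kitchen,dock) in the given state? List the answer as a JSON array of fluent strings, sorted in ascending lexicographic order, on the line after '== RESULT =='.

Progress:
  pre ⊆ S: {at(kitchen), open(d_kitchen_dock)} ⊆ S  — applicable
  S \ del = {key_at(k2,hall), open(d_kitchen_dock)}
  ∪ add   = {at(dock), key_at(k2,hall), open(d_kitchen_dock)}

== RESULT ==
["at(dock)", "key_at(k2,hall)", "open(d_kitchen_dock)"]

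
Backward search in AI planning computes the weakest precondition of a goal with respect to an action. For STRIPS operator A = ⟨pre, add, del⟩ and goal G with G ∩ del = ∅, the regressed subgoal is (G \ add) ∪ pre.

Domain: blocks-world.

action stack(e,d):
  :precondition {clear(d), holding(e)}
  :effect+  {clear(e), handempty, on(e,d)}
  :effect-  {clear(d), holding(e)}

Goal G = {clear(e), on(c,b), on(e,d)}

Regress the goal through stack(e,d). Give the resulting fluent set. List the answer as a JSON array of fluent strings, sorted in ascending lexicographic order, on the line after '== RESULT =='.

Regress:
  G ∩ del = {}  (empty — regression defined)
  G \ add = {clear(e), on(c,b), on(e,d)} \ {clear(e), handempty, on(e,d)} = {on(c,b)}
  ∪ pre   = {on(c,b)} ∪ {clear(d), holding(e)}
          = {clear(d), holding(e), on(c,b)}

== RESULT ==
["clear(d)", "holding(e)", "on(c,b)"]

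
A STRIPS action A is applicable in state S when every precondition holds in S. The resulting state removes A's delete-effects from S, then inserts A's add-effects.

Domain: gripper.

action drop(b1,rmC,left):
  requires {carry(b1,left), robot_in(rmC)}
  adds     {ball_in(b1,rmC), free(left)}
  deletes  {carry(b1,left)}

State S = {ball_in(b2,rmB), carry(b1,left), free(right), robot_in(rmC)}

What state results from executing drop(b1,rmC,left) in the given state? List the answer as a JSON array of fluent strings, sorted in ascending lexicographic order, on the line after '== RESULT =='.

Progress:
  pre ⊆ S: {carry(b1,left), robot_in(rmC)} ⊆ S  — applicable
  S \ del = {ball_in(b2,rmB), free(right), robot_in(rmC)}
  ∪ add   = {ball_in(b1,rmC), ball_in(b2,rmB), free(left), free(right), robot_in(rmC)}

== RESULT ==
["ball_in(b1,rmC)", "ball_in(b2,rmB)", "free(left)", "free(right)", "robot_in(rmC)"]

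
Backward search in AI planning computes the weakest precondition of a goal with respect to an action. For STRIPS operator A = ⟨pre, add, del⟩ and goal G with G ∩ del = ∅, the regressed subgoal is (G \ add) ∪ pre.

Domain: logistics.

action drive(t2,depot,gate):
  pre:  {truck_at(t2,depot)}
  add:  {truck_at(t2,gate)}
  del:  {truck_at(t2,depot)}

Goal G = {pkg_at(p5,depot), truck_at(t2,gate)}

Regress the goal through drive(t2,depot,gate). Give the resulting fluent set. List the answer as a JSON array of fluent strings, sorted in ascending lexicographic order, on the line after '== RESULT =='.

Regress:
  G ∩ del = {}  (empty — regression defined)
  G \ add = {pkg_at(p5,depot), truck_at(t2,gate)} \ {truck_at(t2,gate)} = {pkg_at(p5,depot)}
  ∪ pre   = {pkg_at(p5,depot)} ∪ {truck_at(t2,depot)}
          = {pkg_at(p5,depot), truck_at(t2,depot)}

== RESULT ==
["pkg_at(p5,depot)", "truck_at(t2,depot)"]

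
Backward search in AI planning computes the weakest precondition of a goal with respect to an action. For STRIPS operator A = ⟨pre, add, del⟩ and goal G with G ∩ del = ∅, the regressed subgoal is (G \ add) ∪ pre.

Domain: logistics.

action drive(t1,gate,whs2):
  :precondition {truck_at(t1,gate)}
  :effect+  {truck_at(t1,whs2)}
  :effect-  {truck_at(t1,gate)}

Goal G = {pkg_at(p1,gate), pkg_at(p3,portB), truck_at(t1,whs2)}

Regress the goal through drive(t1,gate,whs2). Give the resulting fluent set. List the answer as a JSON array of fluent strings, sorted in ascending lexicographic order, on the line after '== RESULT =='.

Regress:
  G ∩ del = {}  (empty — regression defined)
  G \ add = {pkg_at(p1,gate), pkg_at(p3,portB), truck_at(t1,whs2)} \ {truck_at(t1,whs2)} = {pkg_at(p1,gate), pkg_at(p3,portB)}
  ∪ pre   = {pkg_at(p1,gate), pkg_at(p3,portB)} ∪ {truck_at(t1,gate)}
          = {pkg_at(p1,gate), pkg_at(p3,portB), truck_at(t1,gate)}

== RESULT ==
["pkg_at(p1,gate)", "pkg_at(p3,portB)", "truck_at(t1,gate)"]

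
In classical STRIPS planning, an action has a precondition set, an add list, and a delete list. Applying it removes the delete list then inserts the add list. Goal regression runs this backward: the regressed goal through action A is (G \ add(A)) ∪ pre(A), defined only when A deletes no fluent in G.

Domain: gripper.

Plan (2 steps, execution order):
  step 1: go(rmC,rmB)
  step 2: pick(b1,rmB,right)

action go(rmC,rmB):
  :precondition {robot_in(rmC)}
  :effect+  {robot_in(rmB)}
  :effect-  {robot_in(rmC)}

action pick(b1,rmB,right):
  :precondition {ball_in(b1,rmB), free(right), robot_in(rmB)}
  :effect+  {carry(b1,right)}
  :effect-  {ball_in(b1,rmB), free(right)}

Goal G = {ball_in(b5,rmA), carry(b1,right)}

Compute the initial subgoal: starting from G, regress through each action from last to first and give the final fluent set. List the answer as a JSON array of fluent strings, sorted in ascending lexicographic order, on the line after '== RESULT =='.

Work backward from the goal:
  through step 2 (pick(b1,rmB,right)): drop {carry(b1,right)}, keep {ball_in(b5,rmA)}, require {ball_in(b1,rmB), free(right), robot_in(rmB)}
    → {ball_in(b1,rmB), ball_in(b5,rmA), free(right), robot_in(rmB)}
  through step 1 (go(rmC,rmB)): drop {robot_in(rmB)}, keep {ball_in(b1,rmB), ball_in(b5,rmA), free(right)}, require {robot_in(rmC)}
    → {ball_in(b1,rmB), ball_in(b5,rmA), free(right), robot_in(rmC)}

== RESULT ==
["ball_in(b1,rmB)", "ball_in(b5,rmA)", "free(right)", "robot_in(rmC)"]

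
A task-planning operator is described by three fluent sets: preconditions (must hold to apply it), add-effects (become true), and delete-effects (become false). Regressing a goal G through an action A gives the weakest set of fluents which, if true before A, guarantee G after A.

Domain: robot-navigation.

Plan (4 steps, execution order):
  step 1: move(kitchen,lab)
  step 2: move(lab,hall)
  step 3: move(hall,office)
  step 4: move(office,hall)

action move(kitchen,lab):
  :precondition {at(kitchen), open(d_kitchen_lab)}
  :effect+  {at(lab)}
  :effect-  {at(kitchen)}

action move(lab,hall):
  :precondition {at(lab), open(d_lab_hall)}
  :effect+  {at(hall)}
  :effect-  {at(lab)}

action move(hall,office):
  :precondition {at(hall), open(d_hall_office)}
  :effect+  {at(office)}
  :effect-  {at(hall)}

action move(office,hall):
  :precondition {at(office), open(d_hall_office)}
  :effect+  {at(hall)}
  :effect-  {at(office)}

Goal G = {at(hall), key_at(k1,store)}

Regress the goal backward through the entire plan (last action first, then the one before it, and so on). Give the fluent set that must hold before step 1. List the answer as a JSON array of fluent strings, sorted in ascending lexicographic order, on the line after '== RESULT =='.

Work backward from the goal:
  through step 4 (move(office,hall)): drop {at(hall)}, keep {key_at(k1,store)}, require {at(office), open(d_hall_office)}
    → {at(office), key_at(k1,store), open(d_hall_office)}
  through step 3 (move(hall,office)): drop {at(office)}, keep {key_at(k1,store), open(d_hall_office)}, require {at(hall), open(d_hall_office)}
    → {at(hall), key_at(k1,store), open(d_hall_office)}
  through step 2 (move(lab,hall)): drop {at(hall)}, keep {key_at(k1,store), open(d_hall_office)}, require {at(lab), open(d_lab_hall)}
    → {at(lab), key_at(k1,store), open(d_hall_office), open(d_lab_hall)}
  through step 1 (move(kitchen,lab)): drop {at(lab)}, keep {key_at(k1,store), open(d_hall_office), open(d_lab_hall)}, require {at(kitchen), open(d_kitchen_lab)}
    → {at(kitchen), key_at(k1,store), open(d_hall_office), open(d_kitchen_lab), open(d_lab_hall)}

== RESULT ==
["at(kitchen)", "key_at(k1,store)", "open(d_hall_office)", "open(d_kitchen_lab)", "open(d_lab_hall)"]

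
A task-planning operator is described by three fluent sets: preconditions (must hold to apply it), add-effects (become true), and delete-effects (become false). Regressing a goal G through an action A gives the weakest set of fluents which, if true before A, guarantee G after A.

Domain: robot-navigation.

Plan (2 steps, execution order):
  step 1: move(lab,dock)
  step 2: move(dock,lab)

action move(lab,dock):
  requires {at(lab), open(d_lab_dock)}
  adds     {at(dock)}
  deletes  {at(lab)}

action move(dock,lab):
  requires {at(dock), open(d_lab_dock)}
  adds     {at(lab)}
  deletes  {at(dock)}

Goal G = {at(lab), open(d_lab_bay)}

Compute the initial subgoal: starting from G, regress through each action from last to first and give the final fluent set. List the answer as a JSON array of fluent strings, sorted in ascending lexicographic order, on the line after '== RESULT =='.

Regress step by step:
  through step 2 (move(dock,lab)): drop {at(lab)}, keep {open(d_lab_bay)}, require {at(dock), open(d_lab_dock)}
    → {at(dock), open(d_lab_bay), open(d_lab_dock)}
  through step 1 (move(lab,dock)): drop {at(dock)}, keep {open(d_lab_bay), open(d_lab_dock)}, require {at(lab), open(d_lab_dock)}
    → {at(lab), open(d_lab_bay), open(d_lab_dock)}

== RESULT ==
["at(lab)", "open(d_lab_bay)", "open(d_lab_dock)"]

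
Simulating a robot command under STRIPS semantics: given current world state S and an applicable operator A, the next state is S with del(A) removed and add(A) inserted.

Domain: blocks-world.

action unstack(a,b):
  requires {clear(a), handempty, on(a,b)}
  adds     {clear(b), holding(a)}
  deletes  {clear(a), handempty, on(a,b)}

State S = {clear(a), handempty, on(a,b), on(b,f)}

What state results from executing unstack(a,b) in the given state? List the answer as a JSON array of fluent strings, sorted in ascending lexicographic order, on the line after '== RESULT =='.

Progress:
  pre ⊆ S: {clear(a), handempty, on(a,b)} ⊆ S  — applicable
  S \ del = {on(b,f)}
  ∪ add   = {clear(b), holding(a), on(b,f)}

== RESULT ==
["clear(b)", "holding(a)", "on(b,f)"]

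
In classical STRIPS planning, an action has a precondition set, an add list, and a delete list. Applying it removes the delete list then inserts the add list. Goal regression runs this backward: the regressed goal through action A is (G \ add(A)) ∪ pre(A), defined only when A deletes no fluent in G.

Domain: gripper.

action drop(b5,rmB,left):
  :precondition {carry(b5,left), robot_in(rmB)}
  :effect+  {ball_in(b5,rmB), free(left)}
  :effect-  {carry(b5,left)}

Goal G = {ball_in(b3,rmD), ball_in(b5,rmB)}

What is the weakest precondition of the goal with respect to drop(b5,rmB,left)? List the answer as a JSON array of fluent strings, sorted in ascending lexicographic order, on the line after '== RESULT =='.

Compute (G \ add) ∪ pre:
  G ∩ del = {}  (empty — regression defined)
  G \ add = {ball_in(b3,rmD), ball_in(b5,rmB)} \ {ball_in(b5,rmB), free(left)} = {ball_in(b3,rmD)}
  ∪ pre   = {ball_in(b3,rmD)} ∪ {carry(b5,left), robot_in(rmB)}
          = {ball_in(b3,rmD), carry(b5,left), robot_in(rmB)}

== RESULT ==
["ball_in(b3,rmD)", "carry(b5,left)", "robot_in(rmB)"]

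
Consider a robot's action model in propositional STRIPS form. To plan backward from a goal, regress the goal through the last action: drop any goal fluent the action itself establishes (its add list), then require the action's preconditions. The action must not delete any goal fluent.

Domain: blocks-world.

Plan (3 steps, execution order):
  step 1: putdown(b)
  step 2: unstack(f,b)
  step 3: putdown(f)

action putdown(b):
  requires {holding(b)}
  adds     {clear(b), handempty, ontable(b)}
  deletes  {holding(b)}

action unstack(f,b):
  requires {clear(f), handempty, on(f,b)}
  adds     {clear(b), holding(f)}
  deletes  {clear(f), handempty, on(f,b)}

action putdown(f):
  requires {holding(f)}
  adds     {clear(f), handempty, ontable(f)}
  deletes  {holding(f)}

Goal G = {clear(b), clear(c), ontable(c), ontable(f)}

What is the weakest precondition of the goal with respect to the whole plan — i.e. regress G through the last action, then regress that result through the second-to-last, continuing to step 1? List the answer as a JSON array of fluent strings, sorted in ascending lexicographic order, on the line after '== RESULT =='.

Work backward from the goal:
  through step 3 (putdown(f)): drop {ontable(f)}, keep {clear(b), clear(c), ontable(c)}, require {holding(f)}
    → {clear(b), clear(c), holding(f), ontable(c)}
  through step 2 (unstack(f,b)): drop {clear(b), holding(f)}, keep {clear(c), ontable(c)}, require {clear(f), handempty, on(f,b)}
    → {clear(c), clear(f), handempty, on(f,b), ontable(c)}
  through step 1 (putdown(b)): drop {handempty}, keep {clear(c), clear(f), on(f,b), ontable(c)}, require {holding(b)}
    → {clear(c), clear(f), holding(b), on(f,b), ontable(c)}

== RESULT ==
["clear(c)", "clear(f)", "holding(b)", "on(f,b)", "ontable(c)"]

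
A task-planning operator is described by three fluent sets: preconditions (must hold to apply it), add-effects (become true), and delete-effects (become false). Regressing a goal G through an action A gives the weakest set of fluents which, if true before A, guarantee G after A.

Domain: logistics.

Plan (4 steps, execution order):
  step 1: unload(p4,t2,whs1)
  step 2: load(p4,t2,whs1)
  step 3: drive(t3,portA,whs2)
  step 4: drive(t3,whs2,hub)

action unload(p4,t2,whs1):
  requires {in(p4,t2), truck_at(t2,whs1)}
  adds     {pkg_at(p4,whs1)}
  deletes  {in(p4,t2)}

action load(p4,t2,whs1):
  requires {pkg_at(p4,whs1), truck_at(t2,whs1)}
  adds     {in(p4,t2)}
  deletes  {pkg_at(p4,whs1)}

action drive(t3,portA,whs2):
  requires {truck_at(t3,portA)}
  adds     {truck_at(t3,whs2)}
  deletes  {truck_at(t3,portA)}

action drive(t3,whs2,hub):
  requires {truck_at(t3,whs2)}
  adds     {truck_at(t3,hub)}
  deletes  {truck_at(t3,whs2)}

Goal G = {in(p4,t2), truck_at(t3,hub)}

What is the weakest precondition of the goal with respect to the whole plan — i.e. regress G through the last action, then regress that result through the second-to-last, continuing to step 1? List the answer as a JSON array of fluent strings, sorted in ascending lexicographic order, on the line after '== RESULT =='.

Work backward from the goal:
  through step 4 (drive(t3,whs2,hub)): drop {truck_at(t3,hub)}, keep {in(p4,t2)}, require {truck_at(t3,whs2)}
    → {in(p4,t2), truck_at(t3,whs2)}
  through step 3 (drive(t3,portA,whs2)): drop {truck_at(t3,whs2)}, keep {in(p4,t2)}, require {truck_at(t3,portA)}
    → {in(p4,t2), truck_at(t3,portA)}
  through step 2 (load(p4,t2,whs1)): drop {in(p4,t2)}, keep {truck_at(t3,portA)}, require {pkg_at(p4,whs1), truck_at(t2,whs1)}
    → {pkg_at(p4,whs1), truck_at(t2,whs1), truck_at(t3,portA)}
  through step 1 (unload(p4,t2,whs1)): drop {pkg_at(p4,whs1)}, keep {truck_at(t2,whs1), truck_at(t3,portA)}, require {in(p4,t2), truck_at(t2,whs1)}
    → {in(p4,t2), truck_at(t2,whs1), truck_at(t3,portA)}

== RESULT ==
["in(p4,t2)", "truck_at(t2,whs1)", "truck_at(t3,portA)"]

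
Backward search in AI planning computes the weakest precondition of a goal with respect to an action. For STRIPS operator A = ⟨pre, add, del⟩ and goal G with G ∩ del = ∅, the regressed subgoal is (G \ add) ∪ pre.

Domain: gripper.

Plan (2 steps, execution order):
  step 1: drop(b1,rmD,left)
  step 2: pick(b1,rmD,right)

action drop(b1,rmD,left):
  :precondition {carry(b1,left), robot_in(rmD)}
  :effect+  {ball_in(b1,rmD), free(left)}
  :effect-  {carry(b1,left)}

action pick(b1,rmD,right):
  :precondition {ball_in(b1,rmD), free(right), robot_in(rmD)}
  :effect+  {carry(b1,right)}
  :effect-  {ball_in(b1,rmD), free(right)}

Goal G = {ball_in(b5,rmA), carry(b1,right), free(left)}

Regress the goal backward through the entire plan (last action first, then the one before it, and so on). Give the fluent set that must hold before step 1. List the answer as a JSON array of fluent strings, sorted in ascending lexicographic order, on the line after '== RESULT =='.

Regress step by step:
  through step 2 (pick(b1,rmD,right)): drop {carry(b1,right)}, keep {ball_in(b5,rmA), free(left)}, require {ball_in(b1,rmD), free(right), robot_in(rmD)}
    → {ball_in(b1,rmD), ball_in(b5,rmA), free(left), free(right), robot_in(rmD)}
  through step 1 (drop(b1,rmD,left)): drop {ball_in(b1,rmD), free(left)}, keep {ball_in(b5,rmA), free(right), robot_in(rmD)}, require {carry(b1,left), robot_in(rmD)}
    → {ball_in(b5,rmA), carry(b1,left), free(right), robot_in(rmD)}

== RESULT ==
["ball_in(b5,rmA)", "carry(b1,left)", "free(right)", "robot_in(rmD)"]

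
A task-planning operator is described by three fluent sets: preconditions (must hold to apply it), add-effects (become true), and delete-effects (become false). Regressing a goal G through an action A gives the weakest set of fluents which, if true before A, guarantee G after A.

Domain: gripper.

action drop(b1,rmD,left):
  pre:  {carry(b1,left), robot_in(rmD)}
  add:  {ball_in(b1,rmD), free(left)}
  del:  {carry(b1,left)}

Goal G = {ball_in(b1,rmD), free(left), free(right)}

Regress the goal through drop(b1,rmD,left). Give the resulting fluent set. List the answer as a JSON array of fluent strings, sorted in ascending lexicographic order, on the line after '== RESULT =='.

Regress:
  G ∩ del = {}  (empty — regression defined)
  G \ add = {ball_in(b1,rmD), free(left), free(right)} \ {ball_in(b1,rmD), free(left)} = {free(right)}
  ∪ pre   = {free(right)} ∪ {carry(b1,left), robot_in(rmD)}
          = {carry(b1,left), free(right), robot_in(rmD)}

== RESULT ==
["carry(b1,left)", "free(right)", "robot_in(rmD)"]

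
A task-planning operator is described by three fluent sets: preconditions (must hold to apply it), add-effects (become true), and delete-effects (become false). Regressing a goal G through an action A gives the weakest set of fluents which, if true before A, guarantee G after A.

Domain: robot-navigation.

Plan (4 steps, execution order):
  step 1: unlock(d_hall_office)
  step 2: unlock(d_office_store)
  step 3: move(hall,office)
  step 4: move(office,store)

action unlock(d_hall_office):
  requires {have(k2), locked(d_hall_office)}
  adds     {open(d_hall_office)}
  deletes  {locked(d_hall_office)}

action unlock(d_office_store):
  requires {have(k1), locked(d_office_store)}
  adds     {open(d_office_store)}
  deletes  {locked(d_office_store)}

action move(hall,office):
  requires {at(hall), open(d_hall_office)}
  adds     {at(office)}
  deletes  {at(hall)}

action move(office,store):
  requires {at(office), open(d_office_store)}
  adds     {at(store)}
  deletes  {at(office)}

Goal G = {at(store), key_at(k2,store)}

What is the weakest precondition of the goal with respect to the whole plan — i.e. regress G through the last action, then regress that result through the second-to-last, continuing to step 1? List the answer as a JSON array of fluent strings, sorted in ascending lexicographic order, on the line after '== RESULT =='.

Regress step by step:
  through step 4 (move(office,store)): drop {at(store)}, keep {key_at(k2,store)}, require {at(office), open(d_office_store)}
    → {at(office), key_at(k2,store), open(d_office_store)}
  through step 3 (move(hall,office)): drop {at(office)}, keep {key_at(k2,store), open(d_office_store)}, require {at(hall), open(d_hall_office)}
    → {at(hall), key_at(k2,store), open(d_hall_office), open(d_office_store)}
  through step 2 (unlock(d_office_store)): drop {open(d_office_store)}, keep {at(hall), key_at(k2,store), open(d_hall_office)}, require {have(k1), locked(d_office_store)}
    → {at(hall), have(k1), key_at(k2,store), locked(d_office_store), open(d_hall_office)}
  through step 1 (unlock(d_hall_office)): drop {open(d_hall_office)}, keep {at(hall), have(k1), key_at(k2,store), locked(d_office_store)}, require {have(k2), locked(d_hall_office)}
    → {at(hall), have(k1), have(k2), key_at(k2,store), locked(d_hall_office), locked(d_office_store)}

== RESULT ==
["at(hall)", "have(k1)", "have(k2)", "key_at(k2,store)", "locked(d_hall_office)", "locked(d_office_store)"]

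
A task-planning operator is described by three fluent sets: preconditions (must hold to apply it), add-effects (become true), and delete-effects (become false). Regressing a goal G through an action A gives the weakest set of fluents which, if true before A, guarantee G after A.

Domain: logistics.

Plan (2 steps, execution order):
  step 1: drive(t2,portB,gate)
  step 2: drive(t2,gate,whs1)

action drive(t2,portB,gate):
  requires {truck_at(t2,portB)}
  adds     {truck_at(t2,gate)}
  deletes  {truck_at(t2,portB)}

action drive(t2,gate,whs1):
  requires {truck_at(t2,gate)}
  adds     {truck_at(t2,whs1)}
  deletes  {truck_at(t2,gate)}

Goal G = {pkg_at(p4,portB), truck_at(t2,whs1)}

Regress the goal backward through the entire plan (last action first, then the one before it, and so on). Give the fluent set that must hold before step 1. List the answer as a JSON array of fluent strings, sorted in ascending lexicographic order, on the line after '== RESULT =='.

Regress step by step:
  through step 2 (drive(t2,gate,whs1)): drop {truck_at(t2,whs1)}, keep {pkg_at(p4,portB)}, require {truck_at(t2,gate)}
    → {pkg_at(p4,portB), truck_at(t2,gate)}
  through step 1 (drive(t2,portB,gate)): drop {truck_at(t2,gate)}, keep {pkg_at(p4,portB)}, require {truck_at(t2,portB)}
    → {pkg_at(p4,portB), truck_at(t2,portB)}

== RESULT ==
["pkg_at(p4,portB)", "truck_at(t2,portB)"]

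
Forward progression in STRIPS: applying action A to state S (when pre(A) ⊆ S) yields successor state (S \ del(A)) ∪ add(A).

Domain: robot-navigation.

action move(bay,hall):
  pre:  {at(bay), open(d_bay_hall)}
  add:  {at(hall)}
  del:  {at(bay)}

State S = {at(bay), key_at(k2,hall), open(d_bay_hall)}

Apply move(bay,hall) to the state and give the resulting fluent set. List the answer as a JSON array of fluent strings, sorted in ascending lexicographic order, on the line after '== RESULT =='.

Compute (S \ del) ∪ add:
  pre ⊆ S: {at(bay), open(d_bay_hall)} ⊆ S  — applicable
  S \ del = {key_at(k2,hall), open(d_bay_hall)}
  ∪ add   = {at(hall), key_at(k2,hall), open(d_bay_hall)}

== RESULT ==
["at(hall)", "key_at(k2,hall)", "open(d_bay_hall)"]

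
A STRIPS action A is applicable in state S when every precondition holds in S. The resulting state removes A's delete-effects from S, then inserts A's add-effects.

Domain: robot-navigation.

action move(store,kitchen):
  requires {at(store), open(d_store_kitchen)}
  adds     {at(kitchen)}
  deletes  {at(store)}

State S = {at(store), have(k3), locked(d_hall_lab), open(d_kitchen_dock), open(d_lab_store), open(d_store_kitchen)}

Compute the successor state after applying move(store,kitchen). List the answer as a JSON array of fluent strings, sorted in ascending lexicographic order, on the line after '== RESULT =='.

Progress:
  pre ⊆ S: {at(store), open(d_store_kitchen)} ⊆ S  — applicable
  S \ del = {have(k3), locked(d_hall_lab), open(d_kitchen_dock), open(d_lab_store), open(d_store_kitchen)}
  ∪ add   = {at(kitchen), have(k3), locked(d_hall_lab), open(d_kitchen_dock), open(d_lab_store), open(d_store_kitchen)}

== RESULT ==
["at(kitchen)", "have(k3)", "locked(d_hall_lab)", "open(d_kitchen_dock)", "open(d_lab_store)", "open(d_store_kitchen)"]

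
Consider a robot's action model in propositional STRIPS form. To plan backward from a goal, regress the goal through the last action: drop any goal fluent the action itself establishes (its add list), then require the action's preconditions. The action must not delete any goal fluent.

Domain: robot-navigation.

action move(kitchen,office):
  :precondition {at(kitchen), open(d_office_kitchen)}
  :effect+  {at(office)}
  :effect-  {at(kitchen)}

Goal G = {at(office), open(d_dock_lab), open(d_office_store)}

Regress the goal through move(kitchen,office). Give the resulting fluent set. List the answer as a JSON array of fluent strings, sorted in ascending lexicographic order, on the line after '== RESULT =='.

Compute (G \ add) ∪ pre:
  G ∩ del = {}  (empty — regression defined)
  G \ add = {at(office), open(d_dock_lab), open(d_office_store)} \ {at(office)} = {open(d_dock_lab), open(d_office_store)}
  ∪ pre   = {open(d_dock_lab), open(d_office_store)} ∪ {at(kitchen), open(d_office_kitchen)}
          = {at(kitchen), open(d_dock_lab), open(d_office_kitchen), open(d_office_store)}

== RESULT ==
["at(kitchen)", "open(d_dock_lab)", "open(d_office_kitchen)", "open(d_office_store)"]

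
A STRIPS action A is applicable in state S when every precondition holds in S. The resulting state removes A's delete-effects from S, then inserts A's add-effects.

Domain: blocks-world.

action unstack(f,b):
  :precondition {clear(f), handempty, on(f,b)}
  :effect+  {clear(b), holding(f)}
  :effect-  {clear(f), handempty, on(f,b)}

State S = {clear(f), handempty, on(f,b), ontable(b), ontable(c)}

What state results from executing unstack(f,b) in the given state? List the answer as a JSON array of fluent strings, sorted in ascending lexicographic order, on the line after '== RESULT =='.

Compute (S \ del) ∪ add:
  pre ⊆ S: {clear(f), handempty, on(f,b)} ⊆ S  — applicable
  S \ del = {ontable(b), ontable(c)}
  ∪ add   = {clear(b), holding(f), ontable(b), ontable(c)}

== RESULT ==
["clear(b)", "holding(f)", "ontable(b)", "ontable(c)"]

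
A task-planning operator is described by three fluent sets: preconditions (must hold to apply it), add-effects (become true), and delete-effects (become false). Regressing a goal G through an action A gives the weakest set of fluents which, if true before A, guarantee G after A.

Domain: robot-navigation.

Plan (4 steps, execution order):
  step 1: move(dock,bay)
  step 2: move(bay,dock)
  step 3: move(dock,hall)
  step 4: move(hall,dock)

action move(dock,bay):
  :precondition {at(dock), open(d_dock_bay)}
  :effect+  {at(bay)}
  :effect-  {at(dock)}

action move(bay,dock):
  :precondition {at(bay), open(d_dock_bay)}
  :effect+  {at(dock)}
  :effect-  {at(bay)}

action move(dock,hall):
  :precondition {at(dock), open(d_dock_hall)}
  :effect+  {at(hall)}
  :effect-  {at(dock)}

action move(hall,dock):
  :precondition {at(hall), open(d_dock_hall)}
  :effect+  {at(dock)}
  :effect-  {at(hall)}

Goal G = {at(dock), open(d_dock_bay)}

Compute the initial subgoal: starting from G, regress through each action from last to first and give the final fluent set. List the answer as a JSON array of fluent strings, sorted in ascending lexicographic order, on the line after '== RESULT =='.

Work backward from the goal:
  through step 4 (move(hall,dock)): drop {at(dock)}, keep {open(d_dock_bay)}, require {at(hall), open(d_dock_hall)}
    → {at(hall), open(d_dock_bay), open(d_dock_hall)}
  through step 3 (move(dock,hall)): drop {at(hall)}, keep {open(d_dock_bay), open(d_dock_hall)}, require {at(dock), open(d_dock_hall)}
    → {at(dock), open(d_dock_bay), open(d_dock_hall)}
  through step 2 (move(bay,dock)): drop {at(dock)}, keep {open(d_dock_bay), open(d_dock_hall)}, require {at(bay), open(d_dock_bay)}
    → {at(bay), open(d_dock_bay), open(d_dock_hall)}
  through step 1 (move(dock,bay)): drop {at(bay)}, keep {open(d_dock_bay), open(d_dock_hall)}, require {at(dock), open(d_dock_bay)}
    → {at(dock), open(d_dock_bay), open(d_dock_hall)}

== RESULT ==
["at(dock)", "open(d_dock_bay)", "open(d_dock_hall)"]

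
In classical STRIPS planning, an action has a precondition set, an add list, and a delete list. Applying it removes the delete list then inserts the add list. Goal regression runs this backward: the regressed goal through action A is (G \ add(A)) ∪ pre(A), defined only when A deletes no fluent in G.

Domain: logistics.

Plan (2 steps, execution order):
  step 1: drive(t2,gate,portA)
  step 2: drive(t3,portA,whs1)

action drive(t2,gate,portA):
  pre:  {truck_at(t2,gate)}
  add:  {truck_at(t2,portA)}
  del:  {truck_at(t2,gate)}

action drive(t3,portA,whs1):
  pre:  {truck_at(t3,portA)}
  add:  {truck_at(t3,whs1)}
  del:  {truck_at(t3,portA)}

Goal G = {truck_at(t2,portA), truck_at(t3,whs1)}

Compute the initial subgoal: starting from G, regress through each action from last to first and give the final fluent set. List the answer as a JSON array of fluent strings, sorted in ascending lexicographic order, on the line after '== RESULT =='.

Regress step by step:
  through step 2 (drive(t3,portA,whs1)): drop {truck_at(t3,whs1)}, keep {truck_at(t2,portA)}, require {truck_at(t3,portA)}
    → {truck_at(t2,portA), truck_at(t3,portA)}
  through step 1 (drive(t2,gate,portA)): drop {truck_at(t2,portA)}, keep {truck_at(t3,portA)}, require {truck_at(t2,gate)}
    → {truck_at(t2,gate), truck_at(t3,portA)}

== RESULT ==
["truck_at(t2,gate)", "truck_at(t3,portA)"]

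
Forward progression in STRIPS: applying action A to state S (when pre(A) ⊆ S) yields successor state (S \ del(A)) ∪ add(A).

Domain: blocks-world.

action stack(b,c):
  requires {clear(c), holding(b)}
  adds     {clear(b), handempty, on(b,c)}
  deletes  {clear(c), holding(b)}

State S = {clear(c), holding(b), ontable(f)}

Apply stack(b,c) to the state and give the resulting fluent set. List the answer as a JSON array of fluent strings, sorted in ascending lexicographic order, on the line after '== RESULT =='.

Compute (S \ del) ∪ add:
  pre ⊆ S: {clear(c), holding(b)} ⊆ S  — applicable
  S \ del = {ontable(f)}
  ∪ add   = {clear(b), handempty, on(b,c), ontable(f)}

== RESULT ==
["clear(b)", "handempty", "on(b,c)", "ontable(f)"]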